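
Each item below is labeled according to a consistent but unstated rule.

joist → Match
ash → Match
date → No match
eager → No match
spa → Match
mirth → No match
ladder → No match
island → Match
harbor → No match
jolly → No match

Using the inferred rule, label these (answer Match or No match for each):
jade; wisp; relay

No match, Match, No match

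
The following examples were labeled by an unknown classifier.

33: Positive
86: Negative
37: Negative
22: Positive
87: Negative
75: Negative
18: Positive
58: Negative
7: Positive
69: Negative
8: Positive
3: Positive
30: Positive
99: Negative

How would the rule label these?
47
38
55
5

Negative, Negative, Negative, Positive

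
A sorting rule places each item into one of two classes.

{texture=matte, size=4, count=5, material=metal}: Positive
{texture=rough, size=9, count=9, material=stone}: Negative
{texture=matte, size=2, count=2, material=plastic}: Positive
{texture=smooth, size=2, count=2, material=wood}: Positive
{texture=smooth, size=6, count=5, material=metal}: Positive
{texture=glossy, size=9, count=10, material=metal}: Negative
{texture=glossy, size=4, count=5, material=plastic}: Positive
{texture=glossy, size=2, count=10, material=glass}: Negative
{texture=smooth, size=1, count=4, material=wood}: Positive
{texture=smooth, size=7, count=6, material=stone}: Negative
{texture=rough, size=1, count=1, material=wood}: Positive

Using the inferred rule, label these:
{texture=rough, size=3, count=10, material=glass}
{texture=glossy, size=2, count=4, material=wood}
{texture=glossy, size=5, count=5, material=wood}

Negative, Positive, Positive

'Positive' ⟺ count ≤ 5.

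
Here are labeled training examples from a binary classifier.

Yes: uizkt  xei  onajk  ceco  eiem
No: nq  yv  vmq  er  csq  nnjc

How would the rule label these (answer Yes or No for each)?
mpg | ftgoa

The pattern is that an item is 'Yes' exactly when: has ≥ 2 vowels.

No, Yes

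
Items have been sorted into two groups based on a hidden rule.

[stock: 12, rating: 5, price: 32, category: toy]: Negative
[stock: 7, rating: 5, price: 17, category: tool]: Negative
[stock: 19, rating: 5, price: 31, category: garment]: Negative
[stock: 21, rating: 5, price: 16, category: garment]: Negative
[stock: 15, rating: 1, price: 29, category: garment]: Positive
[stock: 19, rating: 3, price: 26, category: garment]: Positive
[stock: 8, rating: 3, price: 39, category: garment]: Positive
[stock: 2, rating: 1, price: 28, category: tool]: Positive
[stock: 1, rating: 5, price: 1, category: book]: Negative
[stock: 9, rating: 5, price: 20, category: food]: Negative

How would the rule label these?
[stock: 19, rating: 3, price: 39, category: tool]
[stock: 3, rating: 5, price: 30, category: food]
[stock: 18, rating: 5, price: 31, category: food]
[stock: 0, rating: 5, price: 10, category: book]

The common property of the 'Positive' items is: rating ≤ 3. No 'Negative' item has it.

Positive, Negative, Negative, Negative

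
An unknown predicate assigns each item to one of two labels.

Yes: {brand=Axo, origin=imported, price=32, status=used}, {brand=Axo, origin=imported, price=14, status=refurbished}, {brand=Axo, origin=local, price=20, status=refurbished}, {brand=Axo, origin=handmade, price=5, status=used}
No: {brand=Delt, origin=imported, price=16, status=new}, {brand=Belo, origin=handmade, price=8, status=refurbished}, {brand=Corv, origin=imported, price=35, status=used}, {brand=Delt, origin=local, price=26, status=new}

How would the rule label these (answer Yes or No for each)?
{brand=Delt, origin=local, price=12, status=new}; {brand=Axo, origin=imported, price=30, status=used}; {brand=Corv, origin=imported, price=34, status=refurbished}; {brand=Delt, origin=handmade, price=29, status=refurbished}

The classifier is using: brand is Axo.
{brand=Delt, origin=local, price=12, status=new}: brand is Delt — does not satisfy this, so No.
{brand=Axo, origin=imported, price=30, status=used}: brand is Axo — matches, so Yes.
{brand=Corv, origin=imported, price=34, status=refurbished}: brand is Corv — does not satisfy this, so No.
{brand=Delt, origin=handmade, price=29, status=refurbished}: brand is Delt — does not satisfy this, so No.

No, Yes, No, No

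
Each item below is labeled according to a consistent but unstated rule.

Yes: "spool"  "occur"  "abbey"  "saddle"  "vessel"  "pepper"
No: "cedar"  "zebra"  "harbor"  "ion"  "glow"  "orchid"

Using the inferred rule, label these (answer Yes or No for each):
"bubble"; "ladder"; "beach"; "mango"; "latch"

Yes, Yes, No, No, No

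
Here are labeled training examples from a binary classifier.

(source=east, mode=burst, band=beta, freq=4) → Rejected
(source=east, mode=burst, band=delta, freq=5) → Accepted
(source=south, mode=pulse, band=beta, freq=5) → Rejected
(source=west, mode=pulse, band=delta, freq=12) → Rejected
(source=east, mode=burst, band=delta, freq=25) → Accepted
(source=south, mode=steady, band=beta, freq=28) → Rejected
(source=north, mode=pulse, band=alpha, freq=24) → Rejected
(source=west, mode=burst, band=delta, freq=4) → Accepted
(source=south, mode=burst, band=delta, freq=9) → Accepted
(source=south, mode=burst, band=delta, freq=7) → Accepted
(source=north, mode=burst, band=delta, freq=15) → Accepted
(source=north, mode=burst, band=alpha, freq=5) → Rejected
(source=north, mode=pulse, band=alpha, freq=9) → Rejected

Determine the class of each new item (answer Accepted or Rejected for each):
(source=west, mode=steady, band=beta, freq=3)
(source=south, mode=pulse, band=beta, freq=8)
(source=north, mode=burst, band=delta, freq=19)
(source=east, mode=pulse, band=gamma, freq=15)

The classifier is using: band is delta AND mode is burst.
(source=west, mode=steady, band=beta, freq=3): band is beta, mode is steady, fails this test → Rejected. (source=south, mode=pulse, band=beta, freq=8): band is beta, mode is pulse, fails this test → Rejected. (source=north, mode=burst, band=delta, freq=19): band is delta, mode is burst, fits → Accepted. (source=east, mode=pulse, band=gamma, freq=15): band is gamma, mode is pulse, fails this test → Rejected.

Rejected, Rejected, Accepted, Rejected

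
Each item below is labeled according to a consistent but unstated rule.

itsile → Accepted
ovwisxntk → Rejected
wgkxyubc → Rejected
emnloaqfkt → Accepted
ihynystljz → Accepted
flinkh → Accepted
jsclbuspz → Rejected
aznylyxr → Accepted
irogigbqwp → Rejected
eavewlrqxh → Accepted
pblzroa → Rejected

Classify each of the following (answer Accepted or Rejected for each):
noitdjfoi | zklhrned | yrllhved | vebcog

Rejected, Accepted, Accepted, Rejected

Every 'Accepted' example satisfies: even length AND contains 'l'. None of the 'Rejected' examples do.
noitdjfoi: length 9, no 'l', fails this test → Rejected. zklhrned: length 8, has 'l', matches → Accepted. yrllhved: length 8, has 'l', matches → Accepted. vebcog: length 6, no 'l', fails this test → Rejected.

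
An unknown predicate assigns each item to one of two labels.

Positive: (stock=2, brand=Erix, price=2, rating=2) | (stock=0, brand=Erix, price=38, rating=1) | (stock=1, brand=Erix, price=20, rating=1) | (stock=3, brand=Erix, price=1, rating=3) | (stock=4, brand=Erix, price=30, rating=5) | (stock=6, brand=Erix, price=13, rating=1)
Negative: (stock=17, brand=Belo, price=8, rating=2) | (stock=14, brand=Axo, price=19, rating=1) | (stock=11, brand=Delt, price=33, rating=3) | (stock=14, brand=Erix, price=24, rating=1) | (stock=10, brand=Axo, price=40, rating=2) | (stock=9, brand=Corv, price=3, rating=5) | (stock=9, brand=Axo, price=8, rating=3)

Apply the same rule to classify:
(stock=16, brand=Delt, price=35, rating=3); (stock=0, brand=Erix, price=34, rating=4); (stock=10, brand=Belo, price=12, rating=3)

The common property of the 'Positive' items is: stock ≤ 6. No 'Negative' item has it.
Negative: (stock=16, brand=Delt, price=35, rating=3), since stock = 16.
Positive: (stock=0, brand=Erix, price=34, rating=4), since stock = 0.
Negative: (stock=10, brand=Belo, price=12, rating=3), since stock = 10.

Negative, Positive, Negative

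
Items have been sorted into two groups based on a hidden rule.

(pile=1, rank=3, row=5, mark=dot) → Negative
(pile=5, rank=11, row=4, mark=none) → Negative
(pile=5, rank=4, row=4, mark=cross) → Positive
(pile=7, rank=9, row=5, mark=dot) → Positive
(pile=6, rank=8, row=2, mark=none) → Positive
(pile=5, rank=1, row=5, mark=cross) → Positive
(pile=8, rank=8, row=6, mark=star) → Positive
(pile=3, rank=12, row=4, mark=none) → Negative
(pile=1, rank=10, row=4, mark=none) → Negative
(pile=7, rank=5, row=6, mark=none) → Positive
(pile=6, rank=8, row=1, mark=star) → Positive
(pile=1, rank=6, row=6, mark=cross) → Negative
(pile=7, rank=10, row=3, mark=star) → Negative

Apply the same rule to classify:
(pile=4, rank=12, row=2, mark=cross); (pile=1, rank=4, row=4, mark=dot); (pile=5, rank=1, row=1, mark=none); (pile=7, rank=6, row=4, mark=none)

Negative, Negative, Positive, Positive

A rule that fits every label: pile ≥ 3 AND rank ≤ 9 — true of each 'Positive' example, false of each 'Negative' one.
(pile=4, rank=12, row=2, mark=cross) → pile = 4, rank = 12 → Negative. (pile=1, rank=4, row=4, mark=dot) → pile = 1, rank = 4 → Negative. (pile=5, rank=1, row=1, mark=none) → pile = 5, rank = 1 → Positive. (pile=7, rank=6, row=4, mark=none) → pile = 7, rank = 6 → Positive.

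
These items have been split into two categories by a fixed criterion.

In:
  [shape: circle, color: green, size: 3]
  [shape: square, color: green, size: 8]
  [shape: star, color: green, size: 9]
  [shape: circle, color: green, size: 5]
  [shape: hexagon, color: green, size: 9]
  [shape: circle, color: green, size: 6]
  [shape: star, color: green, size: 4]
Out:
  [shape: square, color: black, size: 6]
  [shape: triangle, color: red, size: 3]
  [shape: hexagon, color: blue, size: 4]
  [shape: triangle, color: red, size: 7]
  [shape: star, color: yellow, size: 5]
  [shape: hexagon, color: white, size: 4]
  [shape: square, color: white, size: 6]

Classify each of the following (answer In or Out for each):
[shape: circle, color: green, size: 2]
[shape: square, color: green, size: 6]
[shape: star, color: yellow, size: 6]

In, In, Out

Checking candidate rules against both groups, what survives is: color is green.
[shape: circle, color: green, size: 2]: In (color is green). [shape: square, color: green, size: 6]: In (color is green). [shape: star, color: yellow, size: 6]: Out (color is yellow).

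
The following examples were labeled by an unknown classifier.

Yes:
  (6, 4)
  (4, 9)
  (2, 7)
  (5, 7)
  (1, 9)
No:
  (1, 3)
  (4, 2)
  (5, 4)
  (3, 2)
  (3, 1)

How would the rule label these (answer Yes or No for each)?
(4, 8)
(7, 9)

Yes, Yes

Rule: max ≥ 6. This holds for each 'Yes' example and fails for each 'No' one.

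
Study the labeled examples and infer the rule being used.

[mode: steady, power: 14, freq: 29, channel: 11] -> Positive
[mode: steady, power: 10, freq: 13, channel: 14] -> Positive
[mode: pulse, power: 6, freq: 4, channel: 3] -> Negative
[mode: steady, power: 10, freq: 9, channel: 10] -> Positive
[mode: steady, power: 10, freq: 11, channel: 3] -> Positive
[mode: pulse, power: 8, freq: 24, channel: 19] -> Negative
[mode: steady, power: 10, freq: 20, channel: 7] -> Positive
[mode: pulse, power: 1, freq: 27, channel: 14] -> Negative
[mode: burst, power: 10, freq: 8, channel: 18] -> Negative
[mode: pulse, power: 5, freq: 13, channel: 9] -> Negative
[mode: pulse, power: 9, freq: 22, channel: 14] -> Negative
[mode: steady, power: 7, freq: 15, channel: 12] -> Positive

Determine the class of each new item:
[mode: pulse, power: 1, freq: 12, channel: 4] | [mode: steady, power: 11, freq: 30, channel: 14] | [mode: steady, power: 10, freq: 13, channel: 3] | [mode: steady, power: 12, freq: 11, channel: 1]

The simplest hypothesis consistent with all the labels is: mode is steady.

Negative, Positive, Positive, Positive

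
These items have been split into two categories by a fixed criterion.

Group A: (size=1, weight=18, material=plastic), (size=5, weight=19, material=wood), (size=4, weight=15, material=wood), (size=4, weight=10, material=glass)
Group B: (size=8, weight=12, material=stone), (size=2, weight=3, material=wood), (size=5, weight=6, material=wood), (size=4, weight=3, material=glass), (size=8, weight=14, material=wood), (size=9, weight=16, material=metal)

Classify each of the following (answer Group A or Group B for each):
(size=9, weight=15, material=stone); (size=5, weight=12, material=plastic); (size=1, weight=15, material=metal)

Group B, Group A, Group A

The simplest hypothesis consistent with all the labels is: size ≤ 5 AND weight ≥ 10.
(size=9, weight=15, material=stone): Group B (size = 9, weight = 15).
(size=5, weight=12, material=plastic): Group A (size = 5, weight = 12).
(size=1, weight=15, material=metal): Group A (size = 1, weight = 15).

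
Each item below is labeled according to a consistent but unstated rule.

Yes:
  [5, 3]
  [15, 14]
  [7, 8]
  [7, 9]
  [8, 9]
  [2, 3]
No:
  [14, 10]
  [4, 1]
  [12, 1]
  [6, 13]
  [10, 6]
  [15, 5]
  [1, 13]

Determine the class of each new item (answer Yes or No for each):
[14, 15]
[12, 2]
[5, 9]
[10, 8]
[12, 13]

Yes, No, No, Yes, Yes

Every 'Yes' example satisfies: |first − second| ≤ 2. None of the 'No' examples do.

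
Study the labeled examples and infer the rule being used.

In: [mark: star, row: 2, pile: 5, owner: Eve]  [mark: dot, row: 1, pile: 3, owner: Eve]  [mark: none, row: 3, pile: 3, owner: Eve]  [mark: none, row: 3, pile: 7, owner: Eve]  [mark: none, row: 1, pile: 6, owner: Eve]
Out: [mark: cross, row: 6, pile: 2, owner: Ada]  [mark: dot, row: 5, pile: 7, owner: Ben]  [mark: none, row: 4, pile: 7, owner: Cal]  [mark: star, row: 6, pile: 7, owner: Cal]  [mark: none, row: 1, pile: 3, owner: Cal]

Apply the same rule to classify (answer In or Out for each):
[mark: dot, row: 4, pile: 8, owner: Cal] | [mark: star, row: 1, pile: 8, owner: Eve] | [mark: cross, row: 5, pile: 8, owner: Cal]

Out, In, Out

The rule appears to be: owner is Eve.
Out: [mark: dot, row: 4, pile: 8, owner: Cal], since owner is Cal. In: [mark: star, row: 1, pile: 8, owner: Eve], since owner is Eve. Out: [mark: cross, row: 5, pile: 8, owner: Cal], since owner is Cal.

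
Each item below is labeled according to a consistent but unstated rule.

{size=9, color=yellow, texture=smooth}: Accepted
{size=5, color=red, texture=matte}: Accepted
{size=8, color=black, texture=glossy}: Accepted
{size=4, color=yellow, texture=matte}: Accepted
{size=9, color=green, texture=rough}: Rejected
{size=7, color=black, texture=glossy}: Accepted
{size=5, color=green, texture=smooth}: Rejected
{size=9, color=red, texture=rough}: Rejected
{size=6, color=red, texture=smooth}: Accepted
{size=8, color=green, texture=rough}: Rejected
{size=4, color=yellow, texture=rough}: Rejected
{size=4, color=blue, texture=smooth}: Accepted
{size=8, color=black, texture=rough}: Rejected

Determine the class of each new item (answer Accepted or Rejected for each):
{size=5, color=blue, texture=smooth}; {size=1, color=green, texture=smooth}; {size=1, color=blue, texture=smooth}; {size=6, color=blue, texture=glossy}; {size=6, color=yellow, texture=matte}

All 'Accepted' examples share one property — color is not green AND texture is not rough — and every 'Rejected' example lacks it.
{size=5, color=blue, texture=smooth} — color is blue, texture is smooth, hence Accepted.
{size=1, color=green, texture=smooth} — color is green, texture is smooth, hence Rejected.
{size=1, color=blue, texture=smooth} — color is blue, texture is smooth, hence Accepted.
{size=6, color=blue, texture=glossy} — color is blue, texture is glossy, hence Accepted.
{size=6, color=yellow, texture=matte} — color is yellow, texture is matte, hence Accepted.

Accepted, Rejected, Accepted, Accepted, Accepted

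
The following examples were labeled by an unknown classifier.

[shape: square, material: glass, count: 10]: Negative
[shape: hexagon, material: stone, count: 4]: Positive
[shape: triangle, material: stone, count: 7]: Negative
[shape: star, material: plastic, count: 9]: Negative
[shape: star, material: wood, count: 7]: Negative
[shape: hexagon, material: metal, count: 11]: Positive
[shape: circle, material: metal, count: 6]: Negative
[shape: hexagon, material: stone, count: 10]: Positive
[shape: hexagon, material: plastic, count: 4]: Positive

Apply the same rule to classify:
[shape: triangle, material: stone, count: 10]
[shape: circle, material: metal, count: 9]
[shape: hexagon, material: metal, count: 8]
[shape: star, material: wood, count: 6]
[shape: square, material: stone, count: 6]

Negative, Negative, Positive, Negative, Negative

The common property of the 'Positive' items is: shape is hexagon. No 'Negative' item has it.
Negative: [shape: triangle, material: stone, count: 10], since shape is triangle.
Negative: [shape: circle, material: metal, count: 9], since shape is circle.
Positive: [shape: hexagon, material: metal, count: 8], since shape is hexagon.
Negative: [shape: star, material: wood, count: 6], since shape is star.
Negative: [shape: square, material: stone, count: 6], since shape is square.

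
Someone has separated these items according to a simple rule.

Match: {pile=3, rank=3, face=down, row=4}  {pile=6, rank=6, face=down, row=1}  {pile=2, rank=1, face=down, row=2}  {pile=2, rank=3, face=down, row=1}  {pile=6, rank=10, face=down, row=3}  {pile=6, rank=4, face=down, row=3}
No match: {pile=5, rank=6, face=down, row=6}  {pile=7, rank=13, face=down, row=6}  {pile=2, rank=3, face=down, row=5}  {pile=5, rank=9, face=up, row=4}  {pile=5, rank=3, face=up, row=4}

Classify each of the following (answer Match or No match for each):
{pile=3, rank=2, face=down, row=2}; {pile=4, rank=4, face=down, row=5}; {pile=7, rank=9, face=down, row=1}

All 'Match' examples share one property — face is down AND row ≤ 4 — and every 'No match' example lacks it.
{pile=3, rank=2, face=down, row=2} — face is down, row = 2, hence Match.
{pile=4, rank=4, face=down, row=5} — face is down, row = 5, hence No match.
{pile=7, rank=9, face=down, row=1} — face is down, row = 1, hence Match.

Match, No match, Match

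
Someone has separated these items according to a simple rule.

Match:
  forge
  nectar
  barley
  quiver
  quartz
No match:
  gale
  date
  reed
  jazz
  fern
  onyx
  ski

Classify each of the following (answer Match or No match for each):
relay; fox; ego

Match, No match, No match

The pattern is that an item is 'Match' exactly when: length ≥ 5.
relay: Match (length 5).
fox: No match (length 3).
ego: No match (length 3).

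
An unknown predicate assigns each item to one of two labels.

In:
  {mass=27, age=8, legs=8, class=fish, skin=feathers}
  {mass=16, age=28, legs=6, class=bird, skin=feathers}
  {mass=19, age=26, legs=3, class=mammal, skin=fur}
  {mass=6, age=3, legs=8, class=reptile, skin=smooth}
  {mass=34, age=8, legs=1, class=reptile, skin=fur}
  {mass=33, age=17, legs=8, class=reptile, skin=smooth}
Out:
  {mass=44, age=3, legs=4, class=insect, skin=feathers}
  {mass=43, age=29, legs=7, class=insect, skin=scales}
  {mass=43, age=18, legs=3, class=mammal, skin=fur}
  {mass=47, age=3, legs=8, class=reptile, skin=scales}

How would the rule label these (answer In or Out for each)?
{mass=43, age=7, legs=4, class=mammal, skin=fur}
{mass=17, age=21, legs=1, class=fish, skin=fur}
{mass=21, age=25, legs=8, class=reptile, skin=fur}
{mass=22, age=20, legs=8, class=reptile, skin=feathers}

'In' ⟺ mass ≤ 34.
{mass=43, age=7, legs=4, class=mammal, skin=fur}: mass = 43, fails this test → Out.
{mass=17, age=21, legs=1, class=fish, skin=fur}: mass = 17, fits → In.
{mass=21, age=25, legs=8, class=reptile, skin=fur}: mass = 21, fits → In.
{mass=22, age=20, legs=8, class=reptile, skin=feathers}: mass = 22, fits → In.

Out, In, In, In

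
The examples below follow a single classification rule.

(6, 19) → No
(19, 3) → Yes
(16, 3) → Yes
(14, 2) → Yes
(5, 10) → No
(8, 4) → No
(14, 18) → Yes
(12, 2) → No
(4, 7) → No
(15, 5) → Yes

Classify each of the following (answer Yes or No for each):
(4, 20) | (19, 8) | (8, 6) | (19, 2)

The pattern is that an item is 'Yes' exactly when: first ≥ 14.
(4, 20) → first 4 → No.
(19, 8) → first 19 → Yes.
(8, 6) → first 8 → No.
(19, 2) → first 19 → Yes.

No, Yes, No, Yes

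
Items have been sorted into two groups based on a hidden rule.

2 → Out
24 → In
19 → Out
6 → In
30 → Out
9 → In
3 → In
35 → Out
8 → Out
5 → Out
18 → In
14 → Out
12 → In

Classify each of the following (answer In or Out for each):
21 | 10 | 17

Every 'In' example satisfies: multiple of 3 AND at most 24. None of the 'Out' examples do.
21 → 21 = 3·7, 21 ≤ 24 → In. 10 → 10 = 3·3 + 1, 10 ≤ 24 → Out. 17 → 17 = 3·5 + 2, 17 ≤ 24 → Out.

In, Out, Out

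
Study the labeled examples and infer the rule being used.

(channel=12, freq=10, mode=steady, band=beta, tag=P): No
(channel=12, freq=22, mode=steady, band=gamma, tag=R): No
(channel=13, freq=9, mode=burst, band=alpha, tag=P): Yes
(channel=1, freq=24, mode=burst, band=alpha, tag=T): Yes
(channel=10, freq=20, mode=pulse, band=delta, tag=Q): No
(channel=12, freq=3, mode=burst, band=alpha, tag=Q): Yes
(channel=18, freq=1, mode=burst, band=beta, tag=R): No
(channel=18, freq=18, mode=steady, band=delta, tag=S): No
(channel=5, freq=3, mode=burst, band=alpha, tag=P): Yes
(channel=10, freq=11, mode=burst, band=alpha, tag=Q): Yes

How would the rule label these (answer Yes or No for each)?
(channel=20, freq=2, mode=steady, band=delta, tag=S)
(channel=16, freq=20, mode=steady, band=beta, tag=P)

No, No

Checking candidate rules against both groups, what survives is: band is alpha.
(channel=20, freq=2, mode=steady, band=delta, tag=S): No (band is delta).
(channel=16, freq=20, mode=steady, band=beta, tag=P): No (band is beta).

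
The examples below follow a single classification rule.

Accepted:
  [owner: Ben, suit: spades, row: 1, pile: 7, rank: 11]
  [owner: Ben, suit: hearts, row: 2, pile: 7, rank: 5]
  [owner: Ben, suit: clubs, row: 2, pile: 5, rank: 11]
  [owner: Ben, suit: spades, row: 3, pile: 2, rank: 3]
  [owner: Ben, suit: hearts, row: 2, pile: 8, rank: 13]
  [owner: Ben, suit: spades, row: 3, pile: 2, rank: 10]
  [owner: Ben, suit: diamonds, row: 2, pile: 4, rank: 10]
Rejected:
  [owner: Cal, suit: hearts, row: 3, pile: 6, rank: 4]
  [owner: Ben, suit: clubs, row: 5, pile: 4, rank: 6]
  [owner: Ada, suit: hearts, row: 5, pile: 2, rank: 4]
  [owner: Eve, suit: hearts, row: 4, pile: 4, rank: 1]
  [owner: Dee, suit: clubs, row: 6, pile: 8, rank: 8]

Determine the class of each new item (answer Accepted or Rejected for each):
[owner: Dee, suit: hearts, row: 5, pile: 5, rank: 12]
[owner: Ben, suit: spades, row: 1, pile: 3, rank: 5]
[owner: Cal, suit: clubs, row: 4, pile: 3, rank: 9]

Rejected, Accepted, Rejected

All 'Accepted' examples share one property — owner is Ben AND row ≤ 3 — and every 'Rejected' example lacks it.
[owner: Dee, suit: hearts, row: 5, pile: 5, rank: 12]: Rejected (owner is Dee, row = 5). [owner: Ben, suit: spades, row: 1, pile: 3, rank: 5]: Accepted (owner is Ben, row = 1). [owner: Cal, suit: clubs, row: 4, pile: 3, rank: 9]: Rejected (owner is Cal, row = 4).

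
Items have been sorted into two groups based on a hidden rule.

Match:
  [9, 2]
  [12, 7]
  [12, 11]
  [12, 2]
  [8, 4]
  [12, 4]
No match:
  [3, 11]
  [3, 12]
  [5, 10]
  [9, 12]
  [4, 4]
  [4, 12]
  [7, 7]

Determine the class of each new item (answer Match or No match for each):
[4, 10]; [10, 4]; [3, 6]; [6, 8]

The pattern is that an item is 'Match' exactly when: first > second.
[4, 10]: No match (4 < 10). [10, 4]: Match (10 > 4). [3, 6]: No match (3 < 6). [6, 8]: No match (6 < 8).

No match, Match, No match, No match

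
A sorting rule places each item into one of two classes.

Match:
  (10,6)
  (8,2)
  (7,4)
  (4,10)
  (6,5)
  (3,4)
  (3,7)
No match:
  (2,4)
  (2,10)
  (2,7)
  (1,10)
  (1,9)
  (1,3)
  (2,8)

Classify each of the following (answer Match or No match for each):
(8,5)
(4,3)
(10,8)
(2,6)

'Match' ⟺ first ≥ 3.
(8,5) — first 8, hence Match.
(4,3) — first 4, hence Match.
(10,8) — first 10, hence Match.
(2,6) — first 2, hence No match.

Match, Match, Match, No match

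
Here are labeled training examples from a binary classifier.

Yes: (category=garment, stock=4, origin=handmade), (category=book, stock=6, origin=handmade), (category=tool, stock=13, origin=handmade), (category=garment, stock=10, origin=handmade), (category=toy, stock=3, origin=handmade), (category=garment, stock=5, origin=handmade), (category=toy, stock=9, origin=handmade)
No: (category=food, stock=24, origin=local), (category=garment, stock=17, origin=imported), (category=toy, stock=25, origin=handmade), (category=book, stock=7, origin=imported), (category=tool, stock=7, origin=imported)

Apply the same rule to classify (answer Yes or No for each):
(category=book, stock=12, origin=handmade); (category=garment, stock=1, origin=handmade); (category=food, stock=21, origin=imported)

The classifier is using: origin is handmade AND stock ≤ 13.
(category=book, stock=12, origin=handmade): Yes (origin is handmade, stock = 12).
(category=garment, stock=1, origin=handmade): Yes (origin is handmade, stock = 1).
(category=food, stock=21, origin=imported): No (origin is imported, stock = 21).

Yes, Yes, No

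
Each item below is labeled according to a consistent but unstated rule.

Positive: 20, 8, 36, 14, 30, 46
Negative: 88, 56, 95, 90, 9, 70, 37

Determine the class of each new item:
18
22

Positive, Positive

The simplest hypothesis consistent with all the labels is: even AND at most 46.
18: Positive (18 is even, 18 ≤ 46). 22: Positive (22 is even, 22 ≤ 46).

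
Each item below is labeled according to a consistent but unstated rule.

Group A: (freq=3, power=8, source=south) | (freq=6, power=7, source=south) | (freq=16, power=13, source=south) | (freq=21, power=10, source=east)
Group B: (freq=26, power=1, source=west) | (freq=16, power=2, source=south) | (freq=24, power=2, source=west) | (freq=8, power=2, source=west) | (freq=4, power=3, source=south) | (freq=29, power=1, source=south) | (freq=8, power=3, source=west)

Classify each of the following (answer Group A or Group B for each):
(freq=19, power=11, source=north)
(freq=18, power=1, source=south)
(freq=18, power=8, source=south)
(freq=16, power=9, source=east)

Group A, Group B, Group A, Group A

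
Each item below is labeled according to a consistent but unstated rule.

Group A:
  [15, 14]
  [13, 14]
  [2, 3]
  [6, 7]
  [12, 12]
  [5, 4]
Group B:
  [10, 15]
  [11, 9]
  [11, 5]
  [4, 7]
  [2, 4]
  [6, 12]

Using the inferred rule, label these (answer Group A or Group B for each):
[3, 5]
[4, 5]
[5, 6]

The classifier is using: |first − second| ≤ 1.
Group B: [3, 5], since |3−5| = 2.
Group A: [4, 5], since |4−5| = 1.
Group A: [5, 6], since |5−6| = 1.

Group B, Group A, Group A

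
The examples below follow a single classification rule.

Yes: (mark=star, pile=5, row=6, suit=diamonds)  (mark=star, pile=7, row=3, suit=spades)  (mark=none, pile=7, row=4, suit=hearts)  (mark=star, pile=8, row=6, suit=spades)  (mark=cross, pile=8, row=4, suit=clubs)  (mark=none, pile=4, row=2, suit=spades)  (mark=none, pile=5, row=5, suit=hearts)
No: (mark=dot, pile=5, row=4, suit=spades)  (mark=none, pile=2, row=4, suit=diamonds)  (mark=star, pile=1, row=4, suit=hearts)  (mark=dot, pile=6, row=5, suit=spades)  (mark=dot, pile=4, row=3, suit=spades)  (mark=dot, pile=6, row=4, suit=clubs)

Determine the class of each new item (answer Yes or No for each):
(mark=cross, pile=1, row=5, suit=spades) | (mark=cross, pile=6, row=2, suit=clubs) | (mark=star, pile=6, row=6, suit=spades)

The classifier is using: mark is not dot AND pile ≥ 4.
(mark=cross, pile=1, row=5, suit=spades) — mark is cross, pile = 1, hence No. (mark=cross, pile=6, row=2, suit=clubs) — mark is cross, pile = 6, hence Yes. (mark=star, pile=6, row=6, suit=spades) — mark is star, pile = 6, hence Yes.

No, Yes, Yes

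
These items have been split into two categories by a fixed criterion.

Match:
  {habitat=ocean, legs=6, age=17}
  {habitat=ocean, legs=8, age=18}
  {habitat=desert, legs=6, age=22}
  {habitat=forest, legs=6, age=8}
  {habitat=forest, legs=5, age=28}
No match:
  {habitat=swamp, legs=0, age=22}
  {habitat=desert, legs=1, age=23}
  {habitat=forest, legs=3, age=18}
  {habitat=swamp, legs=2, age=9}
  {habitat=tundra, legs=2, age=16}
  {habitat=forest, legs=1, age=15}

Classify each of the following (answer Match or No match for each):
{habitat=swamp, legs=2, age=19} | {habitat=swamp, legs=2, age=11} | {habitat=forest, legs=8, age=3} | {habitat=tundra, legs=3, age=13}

The pattern is that an item is 'Match' exactly when: legs ≥ 5.
{habitat=swamp, legs=2, age=19} → legs = 2 → No match.
{habitat=swamp, legs=2, age=11} → legs = 2 → No match.
{habitat=forest, legs=8, age=3} → legs = 8 → Match.
{habitat=tundra, legs=3, age=13} → legs = 3 → No match.

No match, No match, Match, No match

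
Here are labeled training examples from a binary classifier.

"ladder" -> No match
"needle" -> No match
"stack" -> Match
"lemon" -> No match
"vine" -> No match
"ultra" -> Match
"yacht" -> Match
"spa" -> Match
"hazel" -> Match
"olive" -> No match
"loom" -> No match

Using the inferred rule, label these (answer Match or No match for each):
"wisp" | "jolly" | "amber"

All 'Match' examples share one property — odd length AND contains 'a' — and every 'No match' example lacks it.
"wisp" — length 4, no 'a', hence No match. "jolly" — length 5, no 'a', hence No match. "amber" — length 5, has 'a', hence Match.

No match, No match, Match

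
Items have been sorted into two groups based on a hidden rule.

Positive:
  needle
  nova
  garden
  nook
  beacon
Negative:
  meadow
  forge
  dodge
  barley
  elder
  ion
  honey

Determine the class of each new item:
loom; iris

Negative, Negative

The distinguishing property — even length AND contains 'n' — holds for all the 'Positive' cases and none of the 'Negative' cases.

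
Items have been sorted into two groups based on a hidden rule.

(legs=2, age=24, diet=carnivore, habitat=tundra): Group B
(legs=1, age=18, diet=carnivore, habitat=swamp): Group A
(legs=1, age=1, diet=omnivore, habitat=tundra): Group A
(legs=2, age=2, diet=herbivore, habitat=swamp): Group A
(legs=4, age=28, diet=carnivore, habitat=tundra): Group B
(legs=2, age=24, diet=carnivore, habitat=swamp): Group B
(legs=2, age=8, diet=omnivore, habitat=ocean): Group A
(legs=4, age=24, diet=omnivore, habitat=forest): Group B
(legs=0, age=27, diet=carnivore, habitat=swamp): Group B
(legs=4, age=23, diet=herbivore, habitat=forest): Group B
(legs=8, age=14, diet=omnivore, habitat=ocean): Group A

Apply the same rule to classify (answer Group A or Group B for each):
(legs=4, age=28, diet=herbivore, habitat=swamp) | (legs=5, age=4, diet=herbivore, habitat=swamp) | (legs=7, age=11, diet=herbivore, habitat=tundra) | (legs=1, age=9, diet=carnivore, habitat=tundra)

Group B, Group A, Group A, Group A

One predicate separates the groups cleanly: age ≤ 18.
(legs=4, age=28, diet=herbivore, habitat=swamp): Group B (age = 28).
(legs=5, age=4, diet=herbivore, habitat=swamp): Group A (age = 4).
(legs=7, age=11, diet=herbivore, habitat=tundra): Group A (age = 11).
(legs=1, age=9, diet=carnivore, habitat=tundra): Group A (age = 9).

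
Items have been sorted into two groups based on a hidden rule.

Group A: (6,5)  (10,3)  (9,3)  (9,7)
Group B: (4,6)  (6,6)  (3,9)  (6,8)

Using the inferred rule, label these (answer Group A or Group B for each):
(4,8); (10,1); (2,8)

Looking at the examples, the only property every 'Group A' case has and every 'Group B' case lacks is: first > second.
(4,8) — 4 < 8, hence Group B. (10,1) — 10 > 1, hence Group A. (2,8) — 2 < 8, hence Group B.

Group B, Group A, Group B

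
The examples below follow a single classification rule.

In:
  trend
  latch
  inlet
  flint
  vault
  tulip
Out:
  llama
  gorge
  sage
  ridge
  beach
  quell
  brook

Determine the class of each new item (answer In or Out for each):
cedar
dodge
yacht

Out, Out, In

'In' ⟺ contains 't'.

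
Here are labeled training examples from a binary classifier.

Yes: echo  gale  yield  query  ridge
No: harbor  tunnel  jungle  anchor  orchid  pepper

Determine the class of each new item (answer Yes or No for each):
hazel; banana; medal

Yes, No, Yes

The rule appears to be: length ≤ 5.
hazel → length 5 → Yes. banana → length 6 → No. medal → length 5 → Yes.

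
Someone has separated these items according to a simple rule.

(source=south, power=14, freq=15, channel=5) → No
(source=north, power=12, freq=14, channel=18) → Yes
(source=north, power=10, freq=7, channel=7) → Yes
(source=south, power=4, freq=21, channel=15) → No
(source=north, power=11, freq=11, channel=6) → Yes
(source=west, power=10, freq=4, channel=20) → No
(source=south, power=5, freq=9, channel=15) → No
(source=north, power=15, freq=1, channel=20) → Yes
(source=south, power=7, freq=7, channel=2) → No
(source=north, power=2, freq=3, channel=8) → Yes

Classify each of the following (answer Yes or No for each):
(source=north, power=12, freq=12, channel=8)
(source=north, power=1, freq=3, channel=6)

The pattern is that an item is 'Yes' exactly when: source is north.
(source=north, power=12, freq=12, channel=8): source is north, qualifies → Yes.
(source=north, power=1, freq=3, channel=6): source is north, qualifies → Yes.

Yes, Yes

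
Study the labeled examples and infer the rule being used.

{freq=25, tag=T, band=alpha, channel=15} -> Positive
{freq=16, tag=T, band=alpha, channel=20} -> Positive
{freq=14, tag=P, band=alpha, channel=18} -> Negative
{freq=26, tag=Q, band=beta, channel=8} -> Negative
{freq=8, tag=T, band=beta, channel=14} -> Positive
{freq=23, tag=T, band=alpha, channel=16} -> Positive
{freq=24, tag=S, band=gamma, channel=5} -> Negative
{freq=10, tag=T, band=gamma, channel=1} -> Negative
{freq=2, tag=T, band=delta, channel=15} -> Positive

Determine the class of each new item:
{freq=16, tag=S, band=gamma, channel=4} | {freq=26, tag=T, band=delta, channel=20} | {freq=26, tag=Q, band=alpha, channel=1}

The common property of the 'Positive' items is: tag is T AND channel ≥ 5. No 'Negative' item has it.
Negative: {freq=16, tag=S, band=gamma, channel=4}, since tag is S, channel = 4. Positive: {freq=26, tag=T, band=delta, channel=20}, since tag is T, channel = 20. Negative: {freq=26, tag=Q, band=alpha, channel=1}, since tag is Q, channel = 1.

Negative, Positive, Negative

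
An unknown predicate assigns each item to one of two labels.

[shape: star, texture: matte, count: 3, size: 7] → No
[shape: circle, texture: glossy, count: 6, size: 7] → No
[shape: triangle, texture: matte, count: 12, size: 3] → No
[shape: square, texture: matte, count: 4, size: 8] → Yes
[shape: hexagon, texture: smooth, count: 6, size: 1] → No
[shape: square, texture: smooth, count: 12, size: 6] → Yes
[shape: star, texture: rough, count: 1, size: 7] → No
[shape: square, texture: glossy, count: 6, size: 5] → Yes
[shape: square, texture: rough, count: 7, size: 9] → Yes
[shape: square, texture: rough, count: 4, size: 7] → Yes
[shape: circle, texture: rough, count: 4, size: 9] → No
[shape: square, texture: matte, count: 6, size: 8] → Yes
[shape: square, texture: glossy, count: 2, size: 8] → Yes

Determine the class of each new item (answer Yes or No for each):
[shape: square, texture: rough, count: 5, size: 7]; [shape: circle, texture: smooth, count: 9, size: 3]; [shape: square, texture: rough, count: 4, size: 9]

Yes, No, Yes

Looking at the examples, the only property every 'Yes' case has and every 'No' case lacks is: shape is square.
[shape: square, texture: rough, count: 5, size: 7]: shape is square — qualifies, so Yes.
[shape: circle, texture: smooth, count: 9, size: 3]: shape is circle — does not pass, so No.
[shape: square, texture: rough, count: 4, size: 9]: shape is square — qualifies, so Yes.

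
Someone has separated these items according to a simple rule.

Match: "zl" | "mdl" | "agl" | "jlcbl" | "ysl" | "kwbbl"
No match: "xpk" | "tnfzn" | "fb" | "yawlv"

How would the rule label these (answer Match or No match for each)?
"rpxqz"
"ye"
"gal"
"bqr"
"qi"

The common property of the 'Match' items is: ends with 'l'. No 'No match' item has it.
No match: "rpxqz", since ends with 'z'. No match: "ye", since ends with 'e'. Match: "gal", since ends with 'l'. No match: "bqr", since ends with 'r'. No match: "qi", since ends with 'i'.

No match, No match, Match, No match, No match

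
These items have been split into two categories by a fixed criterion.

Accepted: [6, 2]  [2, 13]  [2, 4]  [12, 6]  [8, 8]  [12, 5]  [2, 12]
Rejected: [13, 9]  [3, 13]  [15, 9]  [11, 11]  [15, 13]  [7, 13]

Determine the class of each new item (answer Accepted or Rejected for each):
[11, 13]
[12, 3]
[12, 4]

All 'Accepted' examples share one property — first is even — and every 'Rejected' example lacks it.

Rejected, Accepted, Accepted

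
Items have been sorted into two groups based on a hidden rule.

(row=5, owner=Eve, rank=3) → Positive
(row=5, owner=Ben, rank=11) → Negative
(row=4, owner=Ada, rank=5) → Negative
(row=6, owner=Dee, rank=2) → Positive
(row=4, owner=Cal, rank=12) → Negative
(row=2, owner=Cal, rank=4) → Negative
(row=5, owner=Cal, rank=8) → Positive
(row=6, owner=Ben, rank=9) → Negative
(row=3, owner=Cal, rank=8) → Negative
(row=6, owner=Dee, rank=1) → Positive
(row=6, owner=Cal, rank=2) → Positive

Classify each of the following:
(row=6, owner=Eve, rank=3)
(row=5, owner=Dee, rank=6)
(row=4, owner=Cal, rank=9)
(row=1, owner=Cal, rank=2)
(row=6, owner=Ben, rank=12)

All 'Positive' examples share one property — rank ≤ 8 AND row ≥ 5 — and every 'Negative' example lacks it.
(row=6, owner=Eve, rank=3) — rank = 3, row = 6, hence Positive.
(row=5, owner=Dee, rank=6) — rank = 6, row = 5, hence Positive.
(row=4, owner=Cal, rank=9) — rank = 9, row = 4, hence Negative.
(row=1, owner=Cal, rank=2) — rank = 2, row = 1, hence Negative.
(row=6, owner=Ben, rank=12) — rank = 12, row = 6, hence Negative.

Positive, Positive, Negative, Negative, Negative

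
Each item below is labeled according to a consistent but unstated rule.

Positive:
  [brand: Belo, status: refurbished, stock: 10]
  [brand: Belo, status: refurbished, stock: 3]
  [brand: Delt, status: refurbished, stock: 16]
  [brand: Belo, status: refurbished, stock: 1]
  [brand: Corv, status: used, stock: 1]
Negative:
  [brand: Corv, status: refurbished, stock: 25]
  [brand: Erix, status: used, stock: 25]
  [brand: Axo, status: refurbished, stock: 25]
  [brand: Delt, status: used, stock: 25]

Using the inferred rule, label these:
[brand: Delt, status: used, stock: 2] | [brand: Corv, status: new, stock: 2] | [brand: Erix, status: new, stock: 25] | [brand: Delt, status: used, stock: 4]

Positive, Positive, Negative, Positive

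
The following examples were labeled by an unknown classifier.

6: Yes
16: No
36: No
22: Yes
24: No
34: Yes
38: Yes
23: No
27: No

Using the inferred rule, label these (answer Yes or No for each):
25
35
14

No, No, Yes

Checking candidate rules against both groups, what survives is: ≡ 2 (mod 4).
25 — 25 mod 4 = 1, hence No.
35 — 35 mod 4 = 3, hence No.
14 — 14 mod 4 = 2, hence Yes.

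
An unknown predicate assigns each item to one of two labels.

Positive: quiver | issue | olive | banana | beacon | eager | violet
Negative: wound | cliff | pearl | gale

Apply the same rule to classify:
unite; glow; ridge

Positive, Negative, Negative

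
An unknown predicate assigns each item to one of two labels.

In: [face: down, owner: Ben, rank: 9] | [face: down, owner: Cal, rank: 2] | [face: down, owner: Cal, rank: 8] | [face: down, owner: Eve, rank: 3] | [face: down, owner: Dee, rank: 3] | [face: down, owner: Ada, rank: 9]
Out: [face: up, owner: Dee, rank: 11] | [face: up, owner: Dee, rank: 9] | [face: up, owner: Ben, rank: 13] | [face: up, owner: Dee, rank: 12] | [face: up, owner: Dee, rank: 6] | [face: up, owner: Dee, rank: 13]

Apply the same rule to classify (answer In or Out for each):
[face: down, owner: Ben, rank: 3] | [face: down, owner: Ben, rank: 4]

In, In

The classifier is using: face is down.
[face: down, owner: Ben, rank: 3]: face is down — fits, so In.
[face: down, owner: Ben, rank: 4]: face is down — fits, so In.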